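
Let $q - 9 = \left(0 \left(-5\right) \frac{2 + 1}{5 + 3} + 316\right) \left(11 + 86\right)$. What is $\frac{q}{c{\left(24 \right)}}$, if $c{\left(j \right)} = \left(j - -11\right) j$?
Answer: $\frac{30661}{840} \approx 36.501$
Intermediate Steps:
$c{\left(j \right)} = j \left(11 + j\right)$ ($c{\left(j \right)} = \left(j + 11\right) j = \left(11 + j\right) j = j \left(11 + j\right)$)
$q = 30661$ ($q = 9 + \left(0 \left(-5\right) \frac{2 + 1}{5 + 3} + 316\right) \left(11 + 86\right) = 9 + \left(0 \cdot \frac{3}{8} + 316\right) 97 = 9 + \left(0 + 316\right) 97 = 9 + 316 \cdot 97 = 9 + 30652 = 30661$)
$\frac{q}{c{\left(24 \right)}} = \frac{30661}{24 \left(11 + 24\right)} = \frac{30661}{24 \cdot 35} = \frac{30661}{840}$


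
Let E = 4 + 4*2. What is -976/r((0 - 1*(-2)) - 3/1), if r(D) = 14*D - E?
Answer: 488/13 ≈ 37.538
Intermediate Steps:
E = 12 (E = 4 + 8 = 12)
r(D) = -12 + 14*D (r(D) = 14*D - 1*12 = 14*D - 12 = -12 + 14*D)
-976/r((0 - 1*(-2)) - 3/1) = -976/(-12 + 14*((0 - 1*(-2)) - 3/1)) = -976/(-12 + 14*((0 + 2) - 3*1)) = -976/(-12 + 14*(2 - 3)) = -976/(-12 + 14*(-1)) = -976/(-12 - 14) = -976/(-26) = -976*(-1/26) = 488/13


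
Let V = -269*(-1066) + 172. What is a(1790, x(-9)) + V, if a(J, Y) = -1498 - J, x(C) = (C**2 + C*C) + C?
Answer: 283638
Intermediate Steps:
x(C) = C + 2*C**2 (x(C) = (C**2 + C**2) + C = 2*C**2 + C = C + 2*C**2)
V = 286926 (V = 286754 + 172 = 286926)
a(1790, x(-9)) + V = (-1498 - 1*1790) + 286926 = (-1498 - 1790) + 286926 = -3288 + 286926 = 283638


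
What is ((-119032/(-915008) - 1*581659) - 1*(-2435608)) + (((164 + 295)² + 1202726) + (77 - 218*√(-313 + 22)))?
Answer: 373715931687/114376 - 218*I*√291 ≈ 3.2674e+6 - 3718.8*I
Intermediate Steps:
((-119032/(-915008) - 1*581659) - 1*(-2435608)) + (((164 + 295)² + 1202726) + (77 - 218*√(-313 + 22))) = ((-119032*(-1/915008) - 581659) + 2435608) + ((459² + 1202726) + (77 - 218*I*√291)) = ((14879/114376 - 581659) + 2435608) + ((210681 + 1202726) + (77 - 218*I*√291)) = (-66527814905/114376 + 2435608) + (1413407 + (77 - 218*I*√291)) = 212047285703/114376 + (1413484 - 218*I*√291) = 373715931687/114376 - 218*I*√291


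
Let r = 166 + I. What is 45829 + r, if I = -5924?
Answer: 40071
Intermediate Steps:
r = -5758 (r = 166 - 5924 = -5758)
45829 + r = 45829 - 5758 = 40071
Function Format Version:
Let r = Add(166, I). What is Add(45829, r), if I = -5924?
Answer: 40071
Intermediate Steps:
r = -5758 (r = Add(166, -5924) = -5758)
Add(45829, r) = Add(45829, -5758) = 40071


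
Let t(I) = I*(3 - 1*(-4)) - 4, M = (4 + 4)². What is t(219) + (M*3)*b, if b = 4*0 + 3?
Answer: 2105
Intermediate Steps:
M = 64 (M = 8² = 64)
t(I) = -4 + 7*I (t(I) = I*(3 + 4) - 4 = I*7 - 4 = 7*I - 4 = -4 + 7*I)
b = 3 (b = 0 + 3 = 3)
t(219) + (M*3)*b = (-4 + 7*219) + (64*3)*3 = (-4 + 1533) + 192*3 = 1529 + 576 = 2105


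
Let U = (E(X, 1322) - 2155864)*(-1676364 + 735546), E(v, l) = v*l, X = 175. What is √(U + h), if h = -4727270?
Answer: √1810612685182 ≈ 1.3456e+6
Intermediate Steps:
E(v, l) = l*v
U = 1810617412452 (U = (1322*175 - 2155864)*(-1676364 + 735546) = (231350 - 2155864)*(-940818) = -1924514*(-940818) = 1810617412452)
√(U + h) = √(1810617412452 - 4727270) = √1810612685182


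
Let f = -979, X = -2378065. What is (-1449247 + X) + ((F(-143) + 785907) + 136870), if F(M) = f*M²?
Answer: -22924106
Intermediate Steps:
F(M) = -979*M²
(-1449247 + X) + ((F(-143) + 785907) + 136870) = (-1449247 - 2378065) + ((-979*(-143)² + 785907) + 136870) = -3827312 + ((-979*20449 + 785907) + 136870) = -3827312 + ((-20019571 + 785907) + 136870) = -3827312 + (-19233664 + 136870) = -3827312 - 19096794 = -22924106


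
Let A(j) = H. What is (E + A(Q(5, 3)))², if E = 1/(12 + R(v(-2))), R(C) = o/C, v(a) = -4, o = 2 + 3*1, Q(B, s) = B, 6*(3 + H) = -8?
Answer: 299209/16641 ≈ 17.980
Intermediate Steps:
H = -13/3 (H = -3 + (⅙)*(-8) = -3 - 4/3 = -13/3 ≈ -4.3333)
o = 5 (o = 2 + 3 = 5)
A(j) = -13/3
R(C) = 5/C
E = 4/43 (E = 1/(12 + 5/(-4)) = 1/(12 + 5*(-¼)) = 1/(12 - 5/4) = 1/(43/4) = 4/43 ≈ 0.093023)
(E + A(Q(5, 3)))² = (4/43 - 13/3)² = (-547/129)² = 299209/16641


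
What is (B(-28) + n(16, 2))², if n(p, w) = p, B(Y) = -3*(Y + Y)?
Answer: 33856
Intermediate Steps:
B(Y) = -6*Y
(B(-28) + n(16, 2))² = (-6*(-28) + 16)² = (168 + 16)² = 184² = 33856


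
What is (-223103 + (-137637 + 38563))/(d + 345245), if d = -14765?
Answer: -322177/330480 ≈ -0.97488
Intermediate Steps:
(-223103 + (-137637 + 38563))/(d + 345245) = (-223103 + (-137637 + 38563))/(-14765 + 345245) = (-223103 - 99074)/330480 = -322177*1/330480 = -322177/330480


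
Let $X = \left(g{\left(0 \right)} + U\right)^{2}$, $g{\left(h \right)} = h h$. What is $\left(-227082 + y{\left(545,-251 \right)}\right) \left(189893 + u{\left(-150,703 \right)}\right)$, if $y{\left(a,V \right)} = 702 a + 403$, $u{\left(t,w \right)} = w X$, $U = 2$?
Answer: $30044829255$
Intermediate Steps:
$g{\left(h \right)} = h^{2}$
$X = 4$ ($X = \left(0^{2} + 2\right)^{2} = \left(0 + 2\right)^{2} = 2^{2} = 4$)
$u{\left(t,w \right)} = 4 w$ ($u{\left(t,w \right)} = w 4 = 4 w$)
$y{\left(a,V \right)} = 403 + 702 a$
$\left(-227082 + y{\left(545,-251 \right)}\right) \left(189893 + u{\left(-150,703 \right)}\right) = \left(-227082 + \left(403 + 702 \cdot 545\right)\right) \left(189893 + 4 \cdot 703\right) = \left(-227082 + \left(403 + 382590\right)\right) \left(189893 + 2812\right) = \left(-227082 + 382993\right) 192705 = 155911 \cdot 192705 = 30044829255$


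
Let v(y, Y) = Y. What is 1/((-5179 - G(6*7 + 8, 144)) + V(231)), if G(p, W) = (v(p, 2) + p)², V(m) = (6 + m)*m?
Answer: 1/46864 ≈ 2.1338e-5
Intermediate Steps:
V(m) = m*(6 + m)
G(p, W) = (2 + p)²
1/((-5179 - G(6*7 + 8, 144)) + V(231)) = 1/((-5179 - (2 + (6*7 + 8))²) + 231*(6 + 231)) = 1/((-5179 - (2 + (42 + 8))²) + 231*237) = 1/((-5179 - (2 + 50)²) + 54747) = 1/((-5179 - 1*52²) + 54747) = 1/((-5179 - 1*2704) + 54747) = 1/((-5179 - 2704) + 54747) = 1/(-7883 + 54747) = 1/46864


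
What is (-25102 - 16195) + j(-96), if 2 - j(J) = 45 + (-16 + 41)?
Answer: -41365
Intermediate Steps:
j(J) = -68 (j(J) = 2 - (45 + (-16 + 41)) = 2 - (45 + 25) = 2 - 1*70 = 2 - 70 = -68)
(-25102 - 16195) + j(-96) = (-25102 - 16195) - 68 = -41297 - 68 = -41365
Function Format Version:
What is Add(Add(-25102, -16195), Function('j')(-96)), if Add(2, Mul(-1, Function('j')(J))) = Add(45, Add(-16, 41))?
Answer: -41365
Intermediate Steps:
Function('j')(J) = -68 (Function('j')(J) = Add(2, Mul(-1, Add(45, Add(-16, 41)))) = Add(2, Mul(-1, Add(45, 25))) = Add(2, Mul(-1, 70)) = Add(2, -70) = -68)
Add(Add(-25102, -16195), Function('j')(-96)) = Add(Add(-25102, -16195), -68) = Add(-41297, -68) = -41365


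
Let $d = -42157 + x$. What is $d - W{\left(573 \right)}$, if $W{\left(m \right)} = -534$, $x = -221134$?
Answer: $-262757$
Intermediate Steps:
$d = -263291$ ($d = -42157 - 221134 = -263291$)
$d - W{\left(573 \right)} = -263291 - -534 = -263291 + 534 = -262757$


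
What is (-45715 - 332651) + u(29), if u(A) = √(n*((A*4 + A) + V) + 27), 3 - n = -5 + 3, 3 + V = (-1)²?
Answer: -378366 + √742 ≈ -3.7834e+5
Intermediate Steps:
V = -2 (V = -3 + (-1)² = -3 + 1 = -2)
n = 5 (n = 3 - (-5 + 3) = 3 - 1*(-2) = 3 + 2 = 5)
u(A) = √(17 + 25*A) (u(A) = √(5*((A*4 + A) - 2) + 27) = √(5*((4*A + A) - 2) + 27) = √(5*(5*A - 2) + 27) = √(5*(-2 + 5*A) + 27) = √((-10 + 25*A) + 27) = √(17 + 25*A))
(-45715 - 332651) + u(29) = (-45715 - 332651) + √(17 + 25*29) = -378366 + √(17 + 725) = -378366 + √742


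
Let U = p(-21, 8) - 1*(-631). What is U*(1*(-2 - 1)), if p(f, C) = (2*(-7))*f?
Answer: -2775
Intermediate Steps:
p(f, C) = -14*f
U = 925 (U = -14*(-21) - 1*(-631) = 294 + 631 = 925)
U*(1*(-2 - 1)) = 925*(1*(-2 - 1)) = 925*(1*(-3)) = 925*(-3) = -2775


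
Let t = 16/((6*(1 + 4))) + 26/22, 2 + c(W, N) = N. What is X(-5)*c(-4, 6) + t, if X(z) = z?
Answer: -3017/165 ≈ -18.285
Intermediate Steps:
c(W, N) = -2 + N
t = 283/165 (t = 16/((6*5)) + 26*(1/22) = 16/30 + 13/11 = 16*(1/30) + 13/11 = 8/15 + 13/11 = 283/165 ≈ 1.7152)
X(-5)*c(-4, 6) + t = -5*(-2 + 6) + 283/165 = -5*4 + 283/165 = -20 + 283/165 = -3017/165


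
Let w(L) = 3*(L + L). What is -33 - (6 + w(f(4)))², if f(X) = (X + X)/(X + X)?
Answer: -177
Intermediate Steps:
f(X) = 1 (f(X) = (2*X)/((2*X)) = (2*X)*(1/(2*X)) = 1)
w(L) = 6*L (w(L) = 3*(2*L) = 6*L)
-33 - (6 + w(f(4)))² = -33 - (6 + 6*1)² = -33 - (6 + 6)² = -33 - 1*12² = -33 - 1*144 = -33 - 144 = -177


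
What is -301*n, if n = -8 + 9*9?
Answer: -21973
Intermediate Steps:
n = 73 (n = -8 + 81 = 73)
-301*n = -301*73 = -21973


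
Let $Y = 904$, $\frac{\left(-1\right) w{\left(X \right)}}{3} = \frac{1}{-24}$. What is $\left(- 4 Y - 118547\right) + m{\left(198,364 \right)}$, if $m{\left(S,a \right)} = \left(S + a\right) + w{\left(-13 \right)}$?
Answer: $- \frac{972807}{8} \approx -1.216 \cdot 10^{5}$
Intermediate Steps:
$w{\left(X \right)} = \frac{1}{8}$ ($w{\left(X \right)} = - \frac{3}{-24} = \left(-3\right) \left(- \frac{1}{24}\right) = \frac{1}{8}$)
$m{\left(S,a \right)} = \frac{1}{8} + S + a$ ($m{\left(S,a \right)} = \left(S + a\right) + \frac{1}{8} = \frac{1}{8} + S + a$)
$\left(- 4 Y - 118547\right) + m{\left(198,364 \right)} = \left(\left(-4\right) 904 - 118547\right) + \left(\frac{1}{8} + 198 + 364\right) = \left(-3616 - 118547\right) + \frac{4497}{8} = -122163 + \frac{4497}{8} = - \frac{972807}{8}$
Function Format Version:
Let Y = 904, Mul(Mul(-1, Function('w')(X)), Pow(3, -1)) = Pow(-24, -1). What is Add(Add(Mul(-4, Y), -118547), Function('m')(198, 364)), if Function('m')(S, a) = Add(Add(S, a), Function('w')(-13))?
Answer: Rational(-972807, 8) ≈ -1.2160e+5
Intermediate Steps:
Function('w')(X) = Rational(1, 8) (Function('w')(X) = Mul(-3, Pow(-24, -1)) = Mul(-3, Rational(-1, 24)) = Rational(1, 8))
Function('m')(S, a) = Add(Rational(1, 8), S, a) (Function('m')(S, a) = Add(Add(S, a), Rational(1, 8)) = Add(Rational(1, 8), S, a))
Add(Add(Mul(-4, Y), -118547), Function('m')(198, 364)) = Add(Add(Mul(-4, 904), -118547), Add(Rational(1, 8), 198, 364)) = Add(Add(-3616, -118547), Rational(4497, 8)) = Add(-122163, Rational(4497, 8)) = Rational(-972807, 8)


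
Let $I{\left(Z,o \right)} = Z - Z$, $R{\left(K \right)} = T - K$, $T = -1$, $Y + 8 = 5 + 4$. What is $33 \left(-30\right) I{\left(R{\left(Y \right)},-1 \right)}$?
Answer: $0$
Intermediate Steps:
$Y = 1$ ($Y = -8 + \left(5 + 4\right) = -8 + 9 = 1$)
$R{\left(K \right)} = -1 - K$
$I{\left(Z,o \right)} = 0$
$33 \left(-30\right) I{\left(R{\left(Y \right)},-1 \right)} = 33 \left(-30\right) 0 = \left(-990\right) 0 = 0$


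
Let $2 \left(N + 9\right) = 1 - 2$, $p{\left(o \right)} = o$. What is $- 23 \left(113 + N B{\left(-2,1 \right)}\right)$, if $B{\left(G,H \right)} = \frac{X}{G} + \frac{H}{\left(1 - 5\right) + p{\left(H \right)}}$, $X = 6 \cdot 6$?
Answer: $- \frac{39629}{6} \approx -6604.8$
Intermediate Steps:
$N = - \frac{19}{2}$ ($N = -9 + \frac{1 - 2}{2} = -9 + \frac{1}{2} \left(-1\right) = -9 - \frac{1}{2} = - \frac{19}{2} \approx -9.5$)
$X = 36$
$B{\left(G,H \right)} = \frac{36}{G} + \frac{H}{-4 + H}$ ($B{\left(G,H \right)} = \frac{36}{G} + \frac{H}{\left(1 - 5\right) + H} = \frac{36}{G} + \frac{H}{-4 + H}$)
$- 23 \left(113 + N B{\left(-2,1 \right)}\right) = - 23 \left(113 - \frac{19 \frac{-144 + 36 \cdot 1 - 2}{\left(-2\right) \left(-4 + 1\right)}}{2}\right) = - 23 \left(113 - \frac{19 \left(- \frac{-144 + 36 - 2}{2 \left(-3\right)}\right)}{2}\right) = - 23 \left(113 - \frac{19 \left(\left(- \frac{1}{2}\right) \left(- \frac{1}{3}\right) \left(-110\right)\right)}{2}\right) = - 23 \left(113 - - \frac{1045}{6}\right) = - 23 \left(113 + \frac{1045}{6}\right) = \left(-23\right) \frac{1723}{6} = - \frac{39629}{6}$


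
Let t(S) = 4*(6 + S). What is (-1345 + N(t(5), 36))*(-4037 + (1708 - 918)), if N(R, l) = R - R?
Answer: 4367215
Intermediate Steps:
t(S) = 24 + 4*S
N(R, l) = 0
(-1345 + N(t(5), 36))*(-4037 + (1708 - 918)) = (-1345 + 0)*(-4037 + (1708 - 918)) = -1345*(-4037 + 790) = -1345*(-3247) = 4367215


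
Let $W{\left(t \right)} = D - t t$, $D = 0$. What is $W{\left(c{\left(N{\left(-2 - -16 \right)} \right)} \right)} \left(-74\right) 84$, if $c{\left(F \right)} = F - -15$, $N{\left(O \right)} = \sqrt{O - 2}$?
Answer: $1473192 + 372960 \sqrt{3} \approx 2.1192 \cdot 10^{6}$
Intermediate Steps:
$N{\left(O \right)} = \sqrt{-2 + O}$
$c{\left(F \right)} = 15 + F$ ($c{\left(F \right)} = F + 15 = 15 + F$)
$W{\left(t \right)} = - t^{2}$ ($W{\left(t \right)} = 0 - t t = 0 - t^{2} = - t^{2}$)
$W{\left(c{\left(N{\left(-2 - -16 \right)} \right)} \right)} \left(-74\right) 84 = - \left(15 + \sqrt{-2 - -14}\right)^{2} \left(-74\right) 84 = - \left(15 + \sqrt{-2 + \left(-2 + 16\right)}\right)^{2} \left(-74\right) 84 = - \left(15 + \sqrt{-2 + 14}\right)^{2} \left(-74\right) 84 = - \left(15 + \sqrt{12}\right)^{2} \left(-74\right) 84 = - \left(15 + 2 \sqrt{3}\right)^{2} \left(-74\right) 84 = 74 \left(15 + 2 \sqrt{3}\right)^{2} \cdot 84 = 6216 \left(15 + 2 \sqrt{3}\right)^{2}$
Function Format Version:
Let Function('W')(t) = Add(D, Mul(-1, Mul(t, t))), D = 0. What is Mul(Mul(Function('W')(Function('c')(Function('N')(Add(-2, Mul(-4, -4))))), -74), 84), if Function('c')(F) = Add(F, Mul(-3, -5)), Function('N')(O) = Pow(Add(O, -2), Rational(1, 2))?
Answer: Add(1473192, Mul(372960, Pow(3, Rational(1, 2)))) ≈ 2.1192e+6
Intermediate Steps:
Function('N')(O) = Pow(Add(-2, O), Rational(1, 2))
Function('c')(F) = Add(15, F) (Function('c')(F) = Add(F, 15) = Add(15, F))
Function('W')(t) = Mul(-1, Pow(t, 2)) (Function('W')(t) = Add(0, Mul(-1, Mul(t, t))) = Add(0, Mul(-1, Pow(t, 2))) = Mul(-1, Pow(t, 2)))
Mul(Mul(Function('W')(Function('c')(Function('N')(Add(-2, Mul(-4, -4))))), -74), 84) = Mul(Mul(Mul(-1, Pow(Add(15, Pow(Add(-2, Add(-2, Mul(-4, -4))), Rational(1, 2))), 2)), -74), 84) = Mul(Mul(Mul(-1, Pow(Add(15, Pow(Add(-2, Add(-2, 16)), Rational(1, 2))), 2)), -74), 84) = Mul(Mul(Mul(-1, Pow(Add(15, Pow(Add(-2, 14), Rational(1, 2))), 2)), -74), 84) = Mul(Mul(Mul(-1, Pow(Add(15, Pow(12, Rational(1, 2))), 2)), -74), 84) = Mul(Mul(Mul(-1, Pow(Add(15, Mul(2, Pow(3, Rational(1, 2)))), 2)), -74), 84) = Mul(Mul(74, Pow(Add(15, Mul(2, Pow(3, Rational(1, 2)))), 2)), 84) = Mul(6216, Pow(Add(15, Mul(2, Pow(3, Rational(1, 2)))), 2))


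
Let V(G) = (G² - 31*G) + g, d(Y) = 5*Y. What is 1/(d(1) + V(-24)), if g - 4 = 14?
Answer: 1/1343 ≈ 0.00074460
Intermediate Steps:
g = 18 (g = 4 + 14 = 18)
V(G) = 18 + G² - 31*G (V(G) = (G² - 31*G) + 18 = 18 + G² - 31*G)
1/(d(1) + V(-24)) = 1/(5*1 + (18 + (-24)² - 31*(-24))) = 1/(5 + (18 + 576 + 744)) = 1/(5 + 1338) = 1/1343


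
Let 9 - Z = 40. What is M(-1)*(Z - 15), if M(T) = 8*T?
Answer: 368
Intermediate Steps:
Z = -31 (Z = 9 - 1*40 = 9 - 40 = -31)
M(-1)*(Z - 15) = (8*(-1))*(-31 - 15) = -8*(-46) = 368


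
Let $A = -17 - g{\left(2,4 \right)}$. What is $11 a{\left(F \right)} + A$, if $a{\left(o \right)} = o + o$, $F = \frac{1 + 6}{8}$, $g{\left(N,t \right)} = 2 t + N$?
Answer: $- \frac{31}{4} \approx -7.75$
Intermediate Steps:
$g{\left(N,t \right)} = N + 2 t$
$F = \frac{7}{8}$ ($F = 7 \cdot \frac{1}{8} = \frac{7}{8} \approx 0.875$)
$a{\left(o \right)} = 2 o$
$A = -27$ ($A = -17 - \left(2 + 2 \cdot 4\right) = -17 - \left(2 + 8\right) = -17 - 10 = -27$)
$11 a{\left(F \right)} + A = 11 \cdot 2 \cdot \frac{7}{8} - 27 = 11 \cdot \frac{7}{4} - 27 = \frac{77}{4} - 27 = - \frac{31}{4}$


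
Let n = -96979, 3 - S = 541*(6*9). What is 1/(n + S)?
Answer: -1/126190 ≈ -7.9246e-6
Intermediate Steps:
S = -29211 (S = 3 - 541*6*9 = 3 - 541*54 = 3 - 1*29214 = 3 - 29214 = -29211)
1/(n + S) = 1/(-96979 - 29211) = 1/(-126190) = -1/126190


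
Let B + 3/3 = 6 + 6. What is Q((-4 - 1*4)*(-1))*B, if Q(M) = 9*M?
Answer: 792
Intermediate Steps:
B = 11 (B = -1 + (6 + 6) = -1 + 12 = 11)
Q((-4 - 1*4)*(-1))*B = (9*((-4 - 1*4)*(-1)))*11 = (9*((-4 - 4)*(-1)))*11 = (9*(-8*(-1)))*11 = (9*8)*11 = 72*11 = 792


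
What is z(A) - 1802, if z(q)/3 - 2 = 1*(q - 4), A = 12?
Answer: -1772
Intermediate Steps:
z(q) = -6 + 3*q (z(q) = 6 + 3*(1*(q - 4)) = 6 + 3*(1*(-4 + q)) = 6 + 3*(-4 + q) = 6 + (-12 + 3*q) = -6 + 3*q)
z(A) - 1802 = (-6 + 3*12) - 1802 = (-6 + 36) - 1802 = 30 - 1802 = -1772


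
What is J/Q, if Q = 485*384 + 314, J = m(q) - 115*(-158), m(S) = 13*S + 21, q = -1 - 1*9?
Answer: 18061/186554 ≈ 0.096814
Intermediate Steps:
q = -10 (q = -1 - 9 = -10)
m(S) = 21 + 13*S
J = 18061 (J = (21 + 13*(-10)) - 115*(-158) = (21 - 130) + 18170 = -109 + 18170 = 18061)
Q = 186554 (Q = 186240 + 314 = 186554)
J/Q = 18061/186554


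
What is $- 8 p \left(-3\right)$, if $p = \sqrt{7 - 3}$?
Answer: $48$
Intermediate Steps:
$p = 2$ ($p = \sqrt{4} = 2$)
$- 8 p \left(-3\right) = \left(-8\right) 2 \left(-3\right) = \left(-16\right) \left(-3\right) = 48$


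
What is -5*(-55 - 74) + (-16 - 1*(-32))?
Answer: 661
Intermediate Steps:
-5*(-55 - 74) + (-16 - 1*(-32)) = -5*(-129) + (-16 + 32) = 645 + 16 = 661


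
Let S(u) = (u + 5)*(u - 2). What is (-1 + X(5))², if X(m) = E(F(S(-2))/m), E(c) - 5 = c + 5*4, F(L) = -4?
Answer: 13456/25 ≈ 538.24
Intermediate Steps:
S(u) = (-2 + u)*(5 + u) (S(u) = (5 + u)*(-2 + u) = (-2 + u)*(5 + u))
E(c) = 25 + c (E(c) = 5 + (c + 5*4) = 5 + (c + 20) = 5 + (20 + c) = 25 + c)
X(m) = 25 - 4/m
(-1 + X(5))² = (-1 + (25 - 4/5))² = (-1 + (25 - 4*⅕))² = (-1 + (25 - ⅘))² = (-1 + 121/5)² = (116/5)² = 13456/25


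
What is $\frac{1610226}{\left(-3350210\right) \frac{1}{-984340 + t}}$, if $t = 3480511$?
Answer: $- \frac{2009699722323}{1675105} \approx -1.1997 \cdot 10^{6}$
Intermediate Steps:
$\frac{1610226}{\left(-3350210\right) \frac{1}{-984340 + t}} = \frac{1610226}{\left(-3350210\right) \frac{1}{-984340 + 3480511}} = \frac{1610226}{\left(-3350210\right) \frac{1}{2496171}} = \frac{1610226}{- \frac{3350210}{2496171}} = 1610226 \left(- \frac{2496171}{3350210}\right) = - \frac{2009699722323}{1675105}$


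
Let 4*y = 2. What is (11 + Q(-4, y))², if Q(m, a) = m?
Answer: 49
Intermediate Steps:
y = ½ (y = (¼)*2 = ½ ≈ 0.50000)
(11 + Q(-4, y))² = (11 - 4)² = 7² = 49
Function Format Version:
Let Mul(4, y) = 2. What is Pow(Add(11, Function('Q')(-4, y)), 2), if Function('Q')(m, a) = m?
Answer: 49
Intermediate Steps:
y = Rational(1, 2) (y = Mul(Rational(1, 4), 2) = Rational(1, 2) ≈ 0.50000)
Pow(Add(11, Function('Q')(-4, y)), 2) = Pow(Add(11, -4), 2) = Pow(7, 2) = 49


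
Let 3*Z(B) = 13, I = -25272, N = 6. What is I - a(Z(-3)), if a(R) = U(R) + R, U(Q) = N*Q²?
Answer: -25389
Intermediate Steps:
U(Q) = 6*Q²
Z(B) = 13/3 (Z(B) = (⅓)*13 = 13/3)
a(R) = R + 6*R² (a(R) = 6*R² + R = R + 6*R²)
I - a(Z(-3)) = -25272 - 13*(1 + 6*(13/3))/3 = -25272 - 13*(1 + 26)/3 = -25272 - 13*27/3 = -25272 - 1*117 = -25272 - 117 = -25389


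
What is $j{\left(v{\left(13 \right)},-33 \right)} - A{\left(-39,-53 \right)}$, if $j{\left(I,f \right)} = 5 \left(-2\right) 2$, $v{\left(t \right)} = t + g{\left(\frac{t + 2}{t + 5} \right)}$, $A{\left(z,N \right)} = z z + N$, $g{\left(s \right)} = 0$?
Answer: $-1488$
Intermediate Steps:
$A{\left(z,N \right)} = N + z^{2}$ ($A{\left(z,N \right)} = z^{2} + N = N + z^{2}$)
$v{\left(t \right)} = t$ ($v{\left(t \right)} = t + 0 = t$)
$j{\left(I,f \right)} = -20$ ($j{\left(I,f \right)} = \left(-10\right) 2 = -20$)
$j{\left(v{\left(13 \right)},-33 \right)} - A{\left(-39,-53 \right)} = -20 - \left(-53 + \left(-39\right)^{2}\right) = -20 - \left(-53 + 1521\right) = -20 - 1468 = -1488$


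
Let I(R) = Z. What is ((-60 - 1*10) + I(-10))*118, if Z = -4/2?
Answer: -8496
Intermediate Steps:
Z = -2 (Z = -4*1/2 = -2)
I(R) = -2
((-60 - 1*10) + I(-10))*118 = ((-60 - 1*10) - 2)*118 = ((-60 - 10) - 2)*118 = (-70 - 2)*118 = -72*118 = -8496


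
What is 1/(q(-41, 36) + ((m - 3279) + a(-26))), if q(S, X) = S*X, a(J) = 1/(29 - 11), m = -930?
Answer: -18/102329 ≈ -0.00017590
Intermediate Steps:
a(J) = 1/18
1/(q(-41, 36) + ((m - 3279) + a(-26))) = 1/(-41*36 + ((-930 - 3279) + 1/18)) = 1/(-1476 + (-4209 + 1/18)) = 1/(-1476 - 75761/18) = 1/(-102329/18) = -18/102329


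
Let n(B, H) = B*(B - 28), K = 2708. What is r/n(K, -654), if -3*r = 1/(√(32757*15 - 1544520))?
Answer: I*√1053165/22929845392800 ≈ 4.4756e-11*I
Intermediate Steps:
n(B, H) = B*(-28 + B)
r = I*√1053165/3159495 (r = -1/(3*√(32757*15 - 1544520)) = -1/(3*√(491355 - 1544520)) = -(-I*√1053165/1053165)/3 = -(-1)*I*√1053165/3159495 = I*√1053165/3159495 ≈ 0.00032481*I)
r/n(K, -654) = (I*√1053165/3159495)/((2708*(-28 + 2708))) = (I*√1053165/3159495)/((2708*2680)) = (I*√1053165/3159495)/7257440 = (I*√1053165/3159495)*(1/7257440) = I*√1053165/22929845392800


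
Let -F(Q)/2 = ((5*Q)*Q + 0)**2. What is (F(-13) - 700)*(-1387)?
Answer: 1981676250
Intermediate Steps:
F(Q) = -50*Q**4 (F(Q) = -2*((5*Q)*Q + 0)**2 = -2*(5*Q**2 + 0)**2 = -2*25*Q**4 = -50*Q**4)
(F(-13) - 700)*(-1387) = (-50*(-13)**4 - 700)*(-1387) = (-50*28561 - 700)*(-1387) = (-1428050 - 700)*(-1387) = -1428750*(-1387) = 1981676250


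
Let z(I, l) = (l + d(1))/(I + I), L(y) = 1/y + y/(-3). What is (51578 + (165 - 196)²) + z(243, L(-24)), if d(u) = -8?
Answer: 612814895/11664 ≈ 52539.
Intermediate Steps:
L(y) = 1/y - y/3 (L(y) = 1/y + y*(-⅓) = 1/y - y/3)
z(I, l) = (-8 + l)/(2*I) (z(I, l) = (l - 8)/(I + I) = (-8 + l)/((2*I)) = (-8 + l)*(1/(2*I)) = (-8 + l)/(2*I))
(51578 + (165 - 196)²) + z(243, L(-24)) = (51578 + (165 - 196)²) + (½)*(-8 + (1/(-24) - ⅓*(-24)))/243 = (51578 + (-31)²) + (½)*(1/243)*(-8 + (-1/24 + 8)) = (51578 + 961) + (½)*(1/243)*(-8 + 191/24) = 52539 + (½)*(1/243)*(-1/24) = 52539 - 1/11664 = 612814895/11664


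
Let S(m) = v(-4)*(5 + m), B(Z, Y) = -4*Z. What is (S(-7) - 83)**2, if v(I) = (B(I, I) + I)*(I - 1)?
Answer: 1369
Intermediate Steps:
v(I) = -3*I*(-1 + I) (v(I) = (-4*I + I)*(I - 1) = (-3*I)*(-1 + I) = -3*I*(-1 + I))
S(m) = -300 - 60*m (S(m) = (3*(-4)*(1 - 1*(-4)))*(5 + m) = (3*(-4)*(1 + 4))*(5 + m) = (3*(-4)*5)*(5 + m) = -60*(5 + m) = -300 - 60*m)
(S(-7) - 83)**2 = ((-300 - 60*(-7)) - 83)**2 = ((-300 + 420) - 83)**2 = (120 - 83)**2 = 37**2 = 1369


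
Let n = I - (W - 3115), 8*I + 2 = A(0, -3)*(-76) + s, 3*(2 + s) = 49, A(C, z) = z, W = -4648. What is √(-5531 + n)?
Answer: 233*√6/12 ≈ 47.561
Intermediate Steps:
s = 43/3 (s = -2 + (⅓)*49 = -2 + 49/3 = 43/3 ≈ 14.333)
I = 721/24 (I = -¼ + (-3*(-76) + 43/3)/8 = -¼ + (228 + 43/3)/8 = -¼ + (⅛)*(727/3) = -¼ + 727/24 = 721/24 ≈ 30.042)
n = 187033/24 (n = 721/24 - (-4648 - 3115) = 721/24 - 1*(-7763) = 721/24 + 7763 = 187033/24 ≈ 7793.0)
√(-5531 + n) = √(-5531 + 187033/24) = √(54289/24) = 233*√6/12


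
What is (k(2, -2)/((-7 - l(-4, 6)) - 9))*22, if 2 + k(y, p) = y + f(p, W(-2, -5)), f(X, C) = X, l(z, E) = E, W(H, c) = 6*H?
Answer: 2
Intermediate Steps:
k(y, p) = -2 + p + y (k(y, p) = -2 + (y + p) = -2 + (p + y) = -2 + p + y)
(k(2, -2)/((-7 - l(-4, 6)) - 9))*22 = ((-2 - 2 + 2)/((-7 - 1*6) - 9))*22 = (-2/((-7 - 6) - 9))*22 = (-2/(-13 - 9))*22 = (-2/(-22))*22 = -1/22*(-2)*22 = (1/11)*22 = 2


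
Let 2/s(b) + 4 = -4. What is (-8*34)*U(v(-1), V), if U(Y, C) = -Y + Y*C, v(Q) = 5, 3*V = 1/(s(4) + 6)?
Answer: 88400/69 ≈ 1281.2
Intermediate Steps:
s(b) = -1/4 (s(b) = 2/(-4 - 4) = 2/(-8) = 2*(-1/8) = -1/4)
V = 4/69 (V = 1/(3*(-1/4 + 6)) = 1/(3*(23/4)) = (1/3)*(4/23) = 4/69 ≈ 0.057971)
U(Y, C) = -Y + C*Y
(-8*34)*U(v(-1), V) = (-8*34)*(5*(-1 + 4/69)) = -1360*(-65)/69 = -272*(-325/69) = 88400/69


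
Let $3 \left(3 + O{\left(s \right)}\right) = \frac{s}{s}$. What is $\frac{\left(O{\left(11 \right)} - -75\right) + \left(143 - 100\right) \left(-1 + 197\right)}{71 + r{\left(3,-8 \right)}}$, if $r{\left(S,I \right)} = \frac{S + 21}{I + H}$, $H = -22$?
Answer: $\frac{127505}{1053} \approx 121.09$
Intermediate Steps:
$O{\left(s \right)} = - \frac{8}{3}$ ($O{\left(s \right)} = -3 + \frac{s \frac{1}{s}}{3} = -3 + \frac{1}{3} \cdot 1 = -3 + \frac{1}{3} = - \frac{8}{3}$)
$r{\left(S,I \right)} = \frac{21 + S}{-22 + I}$ ($r{\left(S,I \right)} = \frac{S + 21}{I - 22} = \frac{21 + S}{-22 + I}$)
$\frac{\left(O{\left(11 \right)} - -75\right) + \left(143 - 100\right) \left(-1 + 197\right)}{71 + r{\left(3,-8 \right)}} = \frac{\left(- \frac{8}{3} - -75\right) + \left(143 - 100\right) \left(-1 + 197\right)}{71 + \frac{21 + 3}{-22 - 8}} = \frac{\left(- \frac{8}{3} + 75\right) + 43 \cdot 196}{71 + \frac{1}{-30} \cdot 24} = \frac{\frac{217}{3} + 8428}{71 - \frac{4}{5}} = \frac{25501}{3 \left(71 - \frac{4}{5}\right)} = \frac{25501}{3 \cdot \frac{351}{5}} = \frac{25501}{3} \cdot \frac{5}{351} = \frac{127505}{1053}$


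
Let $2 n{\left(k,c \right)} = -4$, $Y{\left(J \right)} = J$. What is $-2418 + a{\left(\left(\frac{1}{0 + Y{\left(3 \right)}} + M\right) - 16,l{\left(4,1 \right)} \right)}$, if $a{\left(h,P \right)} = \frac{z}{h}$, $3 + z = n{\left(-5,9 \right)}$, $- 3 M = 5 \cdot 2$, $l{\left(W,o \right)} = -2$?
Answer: $- \frac{45937}{19} \approx -2417.7$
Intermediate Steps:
$n{\left(k,c \right)} = -2$ ($n{\left(k,c \right)} = \frac{1}{2} \left(-4\right) = -2$)
$M = - \frac{10}{3}$ ($M = - \frac{5 \cdot 2}{3} = \left(- \frac{1}{3}\right) 10 = - \frac{10}{3} \approx -3.3333$)
$z = -5$ ($z = -3 - 2 = -5$)
$a{\left(h,P \right)} = - \frac{5}{h}$
$-2418 + a{\left(\left(\frac{1}{0 + Y{\left(3 \right)}} + M\right) - 16,l{\left(4,1 \right)} \right)} = -2418 - \frac{5}{\left(\frac{1}{0 + 3} - \frac{10}{3}\right) - 16} = -2418 - \frac{5}{\left(\frac{1}{3} - \frac{10}{3}\right) - 16} = -2418 - \frac{5}{-3 - 16} = -2418 - \frac{5}{-19} = -2418 - - \frac{5}{19} = -2418 + \frac{5}{19} = - \frac{45937}{19}$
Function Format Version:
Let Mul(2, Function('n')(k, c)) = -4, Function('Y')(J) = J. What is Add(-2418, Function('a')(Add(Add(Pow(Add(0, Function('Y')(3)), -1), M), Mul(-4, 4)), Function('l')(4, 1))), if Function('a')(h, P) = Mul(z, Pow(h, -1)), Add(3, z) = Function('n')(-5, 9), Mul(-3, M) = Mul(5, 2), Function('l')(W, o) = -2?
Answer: Rational(-45937, 19) ≈ -2417.7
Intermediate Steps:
Function('n')(k, c) = -2 (Function('n')(k, c) = Mul(Rational(1, 2), -4) = -2)
M = Rational(-10, 3) (M = Mul(Rational(-1, 3), Mul(5, 2)) = Mul(Rational(-1, 3), 10) = Rational(-10, 3) ≈ -3.3333)
z = -5 (z = Add(-3, -2) = -5)
Function('a')(h, P) = Mul(-5, Pow(h, -1))
Add(-2418, Function('a')(Add(Add(Pow(Add(0, Function('Y')(3)), -1), M), Mul(-4, 4)), Function('l')(4, 1))) = Add(-2418, Mul(-5, Pow(Add(Add(Pow(Add(0, 3), -1), Rational(-10, 3)), Mul(-4, 4)), -1))) = Add(-2418, Mul(-5, Pow(Add(Add(Pow(3, -1), Rational(-10, 3)), -16), -1))) = Add(-2418, Mul(-5, Pow(Add(Add(Rational(1, 3), Rational(-10, 3)), -16), -1))) = Add(-2418, Mul(-5, Pow(Add(-3, -16), -1))) = Add(-2418, Mul(-5, Pow(-19, -1))) = Add(-2418, Mul(-5, Rational(-1, 19))) = Add(-2418, Rational(5, 19)) = Rational(-45937, 19)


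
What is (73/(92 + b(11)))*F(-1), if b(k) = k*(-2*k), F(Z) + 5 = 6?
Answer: -73/150 ≈ -0.48667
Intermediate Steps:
F(Z) = 1 (F(Z) = -5 + 6 = 1)
b(k) = -2*k²
(73/(92 + b(11)))*F(-1) = (73/(92 - 2*11²))*1 = (73/(92 - 2*121))*1 = (73/(92 - 242))*1 = (73/(-150))*1 = -1/150*73*1 = -73/150*1 = -73/150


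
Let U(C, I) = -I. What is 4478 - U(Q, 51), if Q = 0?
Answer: 4529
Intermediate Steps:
4478 - U(Q, 51) = 4478 - (-1)*51 = 4478 - 1*(-51) = 4478 + 51 = 4529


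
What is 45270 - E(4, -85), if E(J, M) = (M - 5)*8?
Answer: 45990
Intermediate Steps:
E(J, M) = -40 + 8*M (E(J, M) = (-5 + M)*8 = -40 + 8*M)
45270 - E(4, -85) = 45270 - (-40 + 8*(-85)) = 45270 - (-40 - 680) = 45270 - 1*(-720) = 45270 + 720 = 45990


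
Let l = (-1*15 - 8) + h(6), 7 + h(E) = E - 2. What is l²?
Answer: 676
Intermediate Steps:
h(E) = -9 + E (h(E) = -7 + (E - 2) = -7 + (-2 + E) = -9 + E)
l = -26 (l = (-1*15 - 8) + (-9 + 6) = (-15 - 8) - 3 = -23 - 3 = -26)
l² = (-26)² = 676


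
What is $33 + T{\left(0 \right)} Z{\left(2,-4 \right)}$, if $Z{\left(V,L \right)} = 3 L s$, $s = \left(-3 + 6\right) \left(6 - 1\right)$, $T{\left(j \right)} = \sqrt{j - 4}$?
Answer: $33 - 360 i \approx 33.0 - 360.0 i$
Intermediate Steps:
$T{\left(j \right)} = \sqrt{-4 + j}$
$s = 15$ ($s = 3 \cdot 5 = 15$)
$Z{\left(V,L \right)} = 45 L$ ($Z{\left(V,L \right)} = 3 L 15 = 45 L$)
$33 + T{\left(0 \right)} Z{\left(2,-4 \right)} = 33 + \sqrt{-4 + 0} \cdot 45 \left(-4\right) = 33 + \sqrt{-4} \left(-180\right) = 33 + 2 i \left(-180\right) = 33 - 360 i$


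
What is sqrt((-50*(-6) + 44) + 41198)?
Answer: sqrt(41542) ≈ 203.82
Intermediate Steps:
sqrt((-50*(-6) + 44) + 41198) = sqrt((300 + 44) + 41198) = sqrt(344 + 41198) = sqrt(41542)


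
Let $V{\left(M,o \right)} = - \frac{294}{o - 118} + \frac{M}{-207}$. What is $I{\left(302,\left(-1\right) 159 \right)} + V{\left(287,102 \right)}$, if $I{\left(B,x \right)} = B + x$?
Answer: $\frac{264941}{1656} \approx 159.99$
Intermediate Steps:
$V{\left(M,o \right)} = - \frac{294}{-118 + o} - \frac{M}{207}$ ($V{\left(M,o \right)} = - \frac{294}{o - 118} + M \left(- \frac{1}{207}\right) = - \frac{294}{-118 + o} - \frac{M}{207}$)
$I{\left(302,\left(-1\right) 159 \right)} + V{\left(287,102 \right)} = \left(302 - 159\right) + \frac{-60858 + 118 \cdot 287 - 287 \cdot 102}{207 \left(-118 + 102\right)} = \left(302 - 159\right) + \frac{-60858 + 33866 - 29274}{207 \left(-16\right)} = 143 + \frac{1}{207} \left(- \frac{1}{16}\right) \left(-56266\right) = 143 + \frac{28133}{1656} = \frac{264941}{1656}$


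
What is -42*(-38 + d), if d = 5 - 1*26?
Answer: 2478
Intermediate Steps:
d = -21 (d = 5 - 26 = -21)
-42*(-38 + d) = -42*(-38 - 21) = -42*(-59) = 2478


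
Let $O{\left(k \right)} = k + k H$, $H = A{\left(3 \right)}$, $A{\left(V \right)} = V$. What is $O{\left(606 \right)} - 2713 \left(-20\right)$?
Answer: $56684$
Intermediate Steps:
$H = 3$
$O{\left(k \right)} = 4 k$ ($O{\left(k \right)} = k + k 3 = k + 3 k = 4 k$)
$O{\left(606 \right)} - 2713 \left(-20\right) = 4 \cdot 606 - 2713 \left(-20\right) = 2424 - -54260 = 2424 + 54260 = 56684$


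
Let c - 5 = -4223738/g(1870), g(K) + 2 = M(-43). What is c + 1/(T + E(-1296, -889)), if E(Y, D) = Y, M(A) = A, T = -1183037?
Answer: 5002578771634/53294985 ≈ 93866.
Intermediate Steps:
g(K) = -45 (g(K) = -2 - 43 = -45)
c = 4223963/45 (c = 5 - 4223738/(-45) = 5 - 4223738*(-1/45) = 5 + 4223738/45 = 4223963/45 ≈ 93866.)
c + 1/(T + E(-1296, -889)) = 4223963/45 + 1/(-1183037 - 1296) = 4223963/45 + 1/(-1184333) = 4223963/45 - 1/1184333 = 5002578771634/53294985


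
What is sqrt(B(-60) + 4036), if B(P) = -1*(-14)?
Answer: 45*sqrt(2) ≈ 63.640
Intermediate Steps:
B(P) = 14
sqrt(B(-60) + 4036) = sqrt(14 + 4036) = sqrt(4050) = 45*sqrt(2)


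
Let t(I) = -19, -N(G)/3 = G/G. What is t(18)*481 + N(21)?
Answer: -9142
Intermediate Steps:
N(G) = -3 (N(G) = -3*G/G = -3*1 = -3)
t(18)*481 + N(21) = -19*481 - 3 = -9139 - 3 = -9142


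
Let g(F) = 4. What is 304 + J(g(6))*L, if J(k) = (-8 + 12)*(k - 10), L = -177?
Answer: 4552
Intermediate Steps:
J(k) = -40 + 4*k (J(k) = 4*(-10 + k) = -40 + 4*k)
304 + J(g(6))*L = 304 + (-40 + 4*4)*(-177) = 304 + (-40 + 16)*(-177) = 304 - 24*(-177) = 304 + 4248 = 4552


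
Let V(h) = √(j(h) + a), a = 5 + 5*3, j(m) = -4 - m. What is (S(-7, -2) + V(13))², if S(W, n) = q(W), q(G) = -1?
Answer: (1 - √3)² ≈ 0.53590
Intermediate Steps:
S(W, n) = -1
a = 20 (a = 5 + 15 = 20)
V(h) = √(16 - h) (V(h) = √((-4 - h) + 20) = √(16 - h))
(S(-7, -2) + V(13))² = (-1 + √(16 - 1*13))² = (-1 + √(16 - 13))² = (-1 + √3)²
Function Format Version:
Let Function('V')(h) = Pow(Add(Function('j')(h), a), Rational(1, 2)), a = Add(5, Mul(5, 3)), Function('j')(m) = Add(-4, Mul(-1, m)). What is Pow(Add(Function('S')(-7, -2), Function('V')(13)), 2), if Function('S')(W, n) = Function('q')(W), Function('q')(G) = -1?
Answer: Pow(Add(1, Mul(-1, Pow(3, Rational(1, 2)))), 2) ≈ 0.53590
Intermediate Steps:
Function('S')(W, n) = -1
a = 20 (a = Add(5, 15) = 20)
Function('V')(h) = Pow(Add(16, Mul(-1, h)), Rational(1, 2)) (Function('V')(h) = Pow(Add(Add(-4, Mul(-1, h)), 20), Rational(1, 2)) = Pow(Add(16, Mul(-1, h)), Rational(1, 2)))
Pow(Add(Function('S')(-7, -2), Function('V')(13)), 2) = Pow(Add(-1, Pow(Add(16, Mul(-1, 13)), Rational(1, 2))), 2) = Pow(Add(-1, Pow(Add(16, -13), Rational(1, 2))), 2) = Pow(Add(-1, Pow(3, Rational(1, 2))), 2)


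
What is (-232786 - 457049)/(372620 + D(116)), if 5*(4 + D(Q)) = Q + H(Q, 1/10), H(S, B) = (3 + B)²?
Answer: -344917500/186320561 ≈ -1.8512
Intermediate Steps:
D(Q) = -1039/500 + Q/5 (D(Q) = -4 + (Q + (3 + 1/10)²)/5 = -4 + (Q + (3 + ⅒)²)/5 = -4 + (Q + (31/10)²)/5 = -4 + (Q + 961/100)/5 = -4 + (961/100 + Q)/5 = -4 + (961/500 + Q/5) = -1039/500 + Q/5)
(-232786 - 457049)/(372620 + D(116)) = (-232786 - 457049)/(372620 + (-1039/500 + (⅕)*116)) = -689835/(372620 + (-1039/500 + 116/5)) = -689835/(372620 + 10561/500) = -689835/186320561/500 = -689835*500/186320561 = -344917500/186320561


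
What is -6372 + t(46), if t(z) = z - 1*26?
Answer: -6352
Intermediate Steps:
t(z) = -26 + z (t(z) = z - 26 = -26 + z)
-6372 + t(46) = -6372 + (-26 + 46) = -6372 + 20 = -6352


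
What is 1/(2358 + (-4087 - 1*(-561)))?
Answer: -1/1168 ≈ -0.00085616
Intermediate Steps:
1/(2358 + (-4087 - 1*(-561))) = 1/(2358 + (-4087 + 561)) = 1/(2358 - 3526) = 1/(-1168) = -1/1168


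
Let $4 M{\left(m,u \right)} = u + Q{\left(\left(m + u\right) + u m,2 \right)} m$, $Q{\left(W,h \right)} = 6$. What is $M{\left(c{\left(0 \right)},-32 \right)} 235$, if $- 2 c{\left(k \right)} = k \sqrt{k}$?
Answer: $-1880$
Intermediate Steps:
$c{\left(k \right)} = - \frac{k^{\frac{3}{2}}}{2}$ ($c{\left(k \right)} = - \frac{k \sqrt{k}}{2} = - \frac{k^{\frac{3}{2}}}{2}$)
$M{\left(m,u \right)} = \frac{u}{4} + \frac{3 m}{2}$ ($M{\left(m,u \right)} = \frac{u + 6 m}{4} = \frac{u}{4} + \frac{3 m}{2}$)
$M{\left(c{\left(0 \right)},-32 \right)} 235 = \left(\frac{1}{4} \left(-32\right) + \frac{3 \left(- \frac{0^{\frac{3}{2}}}{2}\right)}{2}\right) 235 = \left(-8 + \frac{3 \left(\left(- \frac{1}{2}\right) 0\right)}{2}\right) 235 = \left(-8 + \frac{3}{2} \cdot 0\right) 235 = \left(-8 + 0\right) 235 = \left(-8\right) 235 = -1880$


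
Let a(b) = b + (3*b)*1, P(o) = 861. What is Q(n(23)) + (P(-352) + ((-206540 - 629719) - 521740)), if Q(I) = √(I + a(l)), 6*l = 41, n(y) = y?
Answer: -1357138 + √453/3 ≈ -1.3571e+6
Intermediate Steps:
l = 41/6 (l = (⅙)*41 = 41/6 ≈ 6.8333)
a(b) = 4*b (a(b) = b + 3*b = 4*b)
Q(I) = √(82/3 + I) (Q(I) = √(I + 4*(41/6)) = √(I + 82/3) = √(82/3 + I))
Q(n(23)) + (P(-352) + ((-206540 - 629719) - 521740)) = √(246 + 9*23)/3 + (861 + ((-206540 - 629719) - 521740)) = √(246 + 207)/3 + (861 + (-836259 - 521740)) = √453/3 + (861 - 1357999) = √453/3 - 1357138 = -1357138 + √453/3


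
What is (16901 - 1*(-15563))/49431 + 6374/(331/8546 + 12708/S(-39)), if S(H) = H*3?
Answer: -3845822207764/66252089191 ≈ -58.048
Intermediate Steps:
S(H) = 3*H
(16901 - 1*(-15563))/49431 + 6374/(331/8546 + 12708/S(-39)) = (16901 - 1*(-15563))/49431 + 6374/(331/8546 + 12708/((3*(-39)))) = (16901 + 15563)*(1/49431) + 6374/(331*(1/8546) + 12708/(-117)) = 32464*(1/49431) + 6374/(331/8546 + 12708*(-1/117)) = 32464/49431 + 6374/(331/8546 - 1412/13) = 32464/49431 + 6374/(-12062649/111098) = 32464/49431 + 6374*(-111098/12062649) = 32464/49431 - 708138652/12062649 = -3845822207764/66252089191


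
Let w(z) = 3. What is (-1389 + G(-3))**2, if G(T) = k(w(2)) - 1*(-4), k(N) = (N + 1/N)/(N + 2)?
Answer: 17247409/9 ≈ 1.9164e+6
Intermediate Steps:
k(N) = (N + 1/N)/(2 + N)
G(T) = 14/3 (G(T) = (1 + 3**2)/(3*(2 + 3)) - 1*(-4) = (1/3)*(1 + 9)/5 + 4 = (1/3)*(1/5)*10 + 4 = 2/3 + 4 = 14/3)
(-1389 + G(-3))**2 = (-1389 + 14/3)**2 = (-4153/3)**2 = 17247409/9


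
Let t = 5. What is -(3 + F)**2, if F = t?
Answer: -64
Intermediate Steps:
F = 5
-(3 + F)**2 = -(3 + 5)**2 = -1*8**2 = -1*64 = -64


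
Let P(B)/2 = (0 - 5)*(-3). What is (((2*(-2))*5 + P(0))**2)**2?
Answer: 10000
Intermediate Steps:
P(B) = 30 (P(B) = 2*((0 - 5)*(-3)) = 2*(-5*(-3)) = 2*15 = 30)
(((2*(-2))*5 + P(0))**2)**2 = (((2*(-2))*5 + 30)**2)**2 = ((-4*5 + 30)**2)**2 = ((-20 + 30)**2)**2 = (10**2)**2 = 100**2 = 10000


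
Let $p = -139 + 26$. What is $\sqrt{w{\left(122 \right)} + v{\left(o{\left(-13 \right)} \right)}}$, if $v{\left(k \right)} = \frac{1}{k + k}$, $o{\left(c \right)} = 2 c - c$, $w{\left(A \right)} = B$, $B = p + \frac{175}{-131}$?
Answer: $\frac{i \sqrt{1326837954}}{3406} \approx 10.695 i$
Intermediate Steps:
$p = -113$
$B = - \frac{14978}{131}$ ($B = -113 + \frac{175}{-131} = -113 + 175 \left(- \frac{1}{131}\right) = -113 - \frac{175}{131} = - \frac{14978}{131} \approx -114.34$)
$w{\left(A \right)} = - \frac{14978}{131}$
$o{\left(c \right)} = c$
$v{\left(k \right)} = \frac{1}{2 k}$
$\sqrt{w{\left(122 \right)} + v{\left(o{\left(-13 \right)} \right)}} = \sqrt{- \frac{14978}{131} + \frac{1}{2 \left(-13\right)}} = \sqrt{- \frac{14978}{131} + \frac{1}{2} \left(- \frac{1}{13}\right)} = \sqrt{- \frac{14978}{131} - \frac{1}{26}} = \sqrt{- \frac{389559}{3406}} = \frac{i \sqrt{1326837954}}{3406}$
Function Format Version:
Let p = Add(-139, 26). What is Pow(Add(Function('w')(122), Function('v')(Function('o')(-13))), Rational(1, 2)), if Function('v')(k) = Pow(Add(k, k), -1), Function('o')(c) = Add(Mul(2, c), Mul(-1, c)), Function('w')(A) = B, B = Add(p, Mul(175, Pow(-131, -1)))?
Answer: Mul(Rational(1, 3406), I, Pow(1326837954, Rational(1, 2))) ≈ Mul(10.695, I)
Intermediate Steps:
p = -113
B = Rational(-14978, 131) (B = Add(-113, Mul(175, Pow(-131, -1))) = Add(-113, Mul(175, Rational(-1, 131))) = Add(-113, Rational(-175, 131)) = Rational(-14978, 131) ≈ -114.34)
Function('w')(A) = Rational(-14978, 131)
Function('o')(c) = c
Function('v')(k) = Mul(Rational(1, 2), Pow(k, -1)) (Function('v')(k) = Pow(Mul(2, k), -1) = Mul(Rational(1, 2), Pow(k, -1)))
Pow(Add(Function('w')(122), Function('v')(Function('o')(-13))), Rational(1, 2)) = Pow(Add(Rational(-14978, 131), Mul(Rational(1, 2), Pow(-13, -1))), Rational(1, 2)) = Pow(Add(Rational(-14978, 131), Mul(Rational(1, 2), Rational(-1, 13))), Rational(1, 2)) = Pow(Add(Rational(-14978, 131), Rational(-1, 26)), Rational(1, 2)) = Pow(Rational(-389559, 3406), Rational(1, 2)) = Mul(Rational(1, 3406), I, Pow(1326837954, Rational(1, 2)))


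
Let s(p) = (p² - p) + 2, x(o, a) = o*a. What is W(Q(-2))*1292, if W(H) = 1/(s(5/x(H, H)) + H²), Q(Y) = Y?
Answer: 20672/101 ≈ 204.67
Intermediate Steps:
x(o, a) = a*o
s(p) = 2 + p² - p
W(H) = 1/(2 + H² - 5/H² + 25/H⁴) (W(H) = 1/((2 + (5/((H*H)))² - 5/(H*H)) + H²) = 1/((2 + (5/(H²))² - 5/(H²)) + H²) = 1/((2 + (5/H²)² - 5/H²) + H²) = 1/((2 + 25/H⁴ - 5/H²) + H²) = 1/((2 - 5/H² + 25/H⁴) + H²) = 1/(2 + H² - 5/H² + 25/H⁴))
W(Q(-2))*1292 = ((-2)⁴/(25 - 5*(-2)² + (-2)⁴*(2 + (-2)²)))*1292 = (16/(25 - 5*4 + 16*(2 + 4)))*1292 = (16/(25 - 20 + 16*6))*1292 = (16/(25 - 20 + 96))*1292 = (16/101)*1292 = 20672/101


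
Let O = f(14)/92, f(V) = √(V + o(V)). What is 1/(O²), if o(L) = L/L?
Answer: 8464/15 ≈ 564.27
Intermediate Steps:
o(L) = 1
f(V) = √(1 + V) (f(V) = √(V + 1) = √(1 + V))
O = √15/92 (O = √(1 + 14)/92 = √15*(1/92) = √15/92 ≈ 0.042098)
1/(O²) = 1/((√15/92)²) = 1/(15/8464) = 8464/15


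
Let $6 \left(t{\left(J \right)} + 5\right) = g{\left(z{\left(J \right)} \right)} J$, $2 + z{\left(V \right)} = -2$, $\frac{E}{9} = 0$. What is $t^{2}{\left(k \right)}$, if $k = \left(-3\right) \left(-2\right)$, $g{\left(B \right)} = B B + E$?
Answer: $121$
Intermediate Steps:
$E = 0$ ($E = 9 \cdot 0 = 0$)
$z{\left(V \right)} = -4$ ($z{\left(V \right)} = -2 - 2 = -4$)
$g{\left(B \right)} = B^{2}$ ($g{\left(B \right)} = B B + 0 = B^{2} + 0 = B^{2}$)
$k = 6$
$t{\left(J \right)} = -5 + \frac{8 J}{3}$ ($t{\left(J \right)} = -5 + \frac{\left(-4\right)^{2} J}{6} = -5 + \frac{16 J}{6} = -5 + \frac{8 J}{3}$)
$t^{2}{\left(k \right)} = \left(-5 + \frac{8}{3} \cdot 6\right)^{2} = \left(-5 + 16\right)^{2} = 11^{2} = 121$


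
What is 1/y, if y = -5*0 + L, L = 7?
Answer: ⅐ ≈ 0.14286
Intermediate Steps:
y = 7 (y = -5*0 + 7 = 0 + 7 = 7)
1/y = 1/7 = ⅐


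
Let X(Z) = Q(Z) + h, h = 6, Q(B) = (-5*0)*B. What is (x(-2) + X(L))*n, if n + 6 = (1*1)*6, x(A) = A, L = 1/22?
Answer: 0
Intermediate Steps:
L = 1/22 ≈ 0.045455
Q(B) = 0 (Q(B) = 0*B = 0)
n = 0 (n = -6 + (1*1)*6 = -6 + 1*6 = -6 + 6 = 0)
X(Z) = 6 (X(Z) = 0 + 6 = 6)
(x(-2) + X(L))*n = (-2 + 6)*0 = 4*0 = 0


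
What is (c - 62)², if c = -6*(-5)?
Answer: 1024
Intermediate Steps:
c = 30
(c - 62)² = (30 - 62)² = (-32)² = 1024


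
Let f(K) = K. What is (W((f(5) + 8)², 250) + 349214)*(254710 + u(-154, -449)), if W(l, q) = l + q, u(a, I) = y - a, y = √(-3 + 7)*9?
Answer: 89115158306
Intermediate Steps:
y = 18 (y = √4*9 = 2*9 = 18)
u(a, I) = 18 - a
(W((f(5) + 8)², 250) + 349214)*(254710 + u(-154, -449)) = (((5 + 8)² + 250) + 349214)*(254710 + (18 - 1*(-154))) = ((13² + 250) + 349214)*(254710 + (18 + 154)) = ((169 + 250) + 349214)*(254710 + 172) = (419 + 349214)*254882 = 349633*254882 = 89115158306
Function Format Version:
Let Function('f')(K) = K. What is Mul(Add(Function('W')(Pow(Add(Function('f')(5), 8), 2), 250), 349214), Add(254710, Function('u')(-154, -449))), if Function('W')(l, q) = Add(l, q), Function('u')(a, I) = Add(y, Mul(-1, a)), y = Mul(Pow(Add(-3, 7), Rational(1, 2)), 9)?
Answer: 89115158306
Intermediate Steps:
y = 18 (y = Mul(Pow(4, Rational(1, 2)), 9) = Mul(2, 9) = 18)
Function('u')(a, I) = Add(18, Mul(-1, a))
Mul(Add(Function('W')(Pow(Add(Function('f')(5), 8), 2), 250), 349214), Add(254710, Function('u')(-154, -449))) = Mul(Add(Add(Pow(Add(5, 8), 2), 250), 349214), Add(254710, Add(18, Mul(-1, -154)))) = Mul(Add(Add(Pow(13, 2), 250), 349214), Add(254710, Add(18, 154))) = Mul(Add(Add(169, 250), 349214), Add(254710, 172)) = Mul(Add(419, 349214), 254882) = Mul(349633, 254882) = 89115158306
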